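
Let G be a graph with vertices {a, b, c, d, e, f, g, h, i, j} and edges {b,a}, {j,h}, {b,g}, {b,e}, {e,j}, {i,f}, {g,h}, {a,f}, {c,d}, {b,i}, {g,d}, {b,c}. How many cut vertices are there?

1

Removing b increases the component count from 1 to 2, so b is a cut vertex.
By contrast removing g leaves 1 component; it is not a cut vertex. No other vertex is a cut vertex either.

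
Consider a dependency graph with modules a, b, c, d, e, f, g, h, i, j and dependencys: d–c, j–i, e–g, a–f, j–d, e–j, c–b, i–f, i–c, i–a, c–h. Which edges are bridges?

b-c, c-h, e-g, e-j

The edges on the cycle i-a-f-i are not bridges since each lies on that cycle.
But removing j–e disconnects j from e; removing g–e disconnects g from e; removing h–c disconnects h from c; removing b–c disconnects b from c — these are bridges.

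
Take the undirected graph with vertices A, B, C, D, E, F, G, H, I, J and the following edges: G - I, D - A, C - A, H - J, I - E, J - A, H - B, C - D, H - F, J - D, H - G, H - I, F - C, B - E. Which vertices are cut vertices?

Removing H increases the component count from 1 to 2, so H is a cut vertex.
By contrast removing G leaves 1 component; it is not a cut vertex. No other vertex is a cut vertex either.

H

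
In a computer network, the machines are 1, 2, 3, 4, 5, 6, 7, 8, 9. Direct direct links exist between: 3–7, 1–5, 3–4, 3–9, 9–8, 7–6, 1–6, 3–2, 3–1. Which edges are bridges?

1-5, 2-3, 3-4, 3-9, 8-9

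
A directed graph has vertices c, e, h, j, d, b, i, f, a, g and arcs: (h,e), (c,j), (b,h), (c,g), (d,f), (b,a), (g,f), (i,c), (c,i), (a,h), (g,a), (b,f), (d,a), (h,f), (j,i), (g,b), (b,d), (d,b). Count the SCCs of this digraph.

7

{c, i, j} are all mutually reachable — one SCC of size 3.
{b, d} are all mutually reachable — one SCC of size 2.
{e} is an SCC by itself.
{g} is an SCC by itself.
{f} is an SCC by itself.
(and 2 more singleton SCCs)
That gives 7 strongly connected components.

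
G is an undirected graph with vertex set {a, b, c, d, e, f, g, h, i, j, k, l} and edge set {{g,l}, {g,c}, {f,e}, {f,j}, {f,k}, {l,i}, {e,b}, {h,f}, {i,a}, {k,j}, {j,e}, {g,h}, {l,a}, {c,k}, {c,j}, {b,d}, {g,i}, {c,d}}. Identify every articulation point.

g

Removing g increases the component count from 1 to 2, so g is a cut vertex.
By contrast removing h leaves 1 component; it is not a cut vertex. No other vertex is a cut vertex either.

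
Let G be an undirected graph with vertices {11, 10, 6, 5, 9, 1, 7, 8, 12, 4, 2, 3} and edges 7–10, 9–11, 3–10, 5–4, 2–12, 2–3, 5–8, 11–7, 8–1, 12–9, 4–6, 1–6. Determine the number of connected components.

2

Starting from 1 we can reach 1, 4, 5, 6, 8. That is one component of size 5.
Starting from 2 we can reach 2, 3, 7, 9, 10, 11, 12. That is one component of size 7.
Total: 2 components.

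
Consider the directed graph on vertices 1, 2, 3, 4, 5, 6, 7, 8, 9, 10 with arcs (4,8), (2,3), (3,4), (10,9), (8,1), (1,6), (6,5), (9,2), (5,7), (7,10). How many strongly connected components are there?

1

{1, 2, 3, 4, 5, 6, 7, 8, 9, 10} are all mutually reachable — one SCC of size 10.
That gives 1 strongly connected component.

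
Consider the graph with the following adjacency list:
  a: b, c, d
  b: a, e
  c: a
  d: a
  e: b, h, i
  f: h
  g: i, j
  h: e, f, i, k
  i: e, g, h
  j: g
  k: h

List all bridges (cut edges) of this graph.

a-b, a-c, a-d, b-e, f-h, g-i, g-j, h-k

The edges on the cycle e-i-h-e are not bridges since each lies on that cycle.
But removing e-b disconnects e from b; removing g-j disconnects g from j; removing h-f disconnects h from f; removing g-i disconnects g from i — these are bridges.
In total 8 edges are bridges.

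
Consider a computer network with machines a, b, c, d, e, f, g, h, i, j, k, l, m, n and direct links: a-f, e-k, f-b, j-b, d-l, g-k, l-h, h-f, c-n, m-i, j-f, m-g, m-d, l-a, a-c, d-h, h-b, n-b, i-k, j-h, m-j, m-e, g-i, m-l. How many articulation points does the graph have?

Removing m increases the component count from 1 to 2, so m is a cut vertex.
By contrast removing j leaves 1 component; it is not a cut vertex. No other vertex is a cut vertex either.

1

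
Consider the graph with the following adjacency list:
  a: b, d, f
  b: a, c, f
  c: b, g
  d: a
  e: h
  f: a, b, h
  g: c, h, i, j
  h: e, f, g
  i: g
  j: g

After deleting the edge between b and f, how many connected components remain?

b and f are still connected via b-a-f, so the component count stays at 1.

1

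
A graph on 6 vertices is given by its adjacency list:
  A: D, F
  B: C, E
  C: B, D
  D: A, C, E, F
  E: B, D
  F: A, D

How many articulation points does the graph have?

Removing D increases the component count from 1 to 2, so D is a cut vertex.
By contrast removing B leaves 1 component; it is not a cut vertex. No other vertex is a cut vertex either.

1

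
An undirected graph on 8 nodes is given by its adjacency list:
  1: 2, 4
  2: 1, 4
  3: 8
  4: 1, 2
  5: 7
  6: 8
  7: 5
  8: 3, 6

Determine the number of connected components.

3

Starting from 5 we can reach 5, 7. That is one component of size 2.
Starting from 3 we can reach 3, 6, 8. That is one component of size 3.
Starting from 1 we can reach 1, 2, 4. That is one component of size 3.
Total: 3 components.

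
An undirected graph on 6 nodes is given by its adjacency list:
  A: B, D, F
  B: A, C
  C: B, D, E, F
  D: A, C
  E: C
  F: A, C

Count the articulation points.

1

Removing C increases the component count from 1 to 2, so C is a cut vertex.
By contrast removing F leaves 1 component; it is not a cut vertex. No other vertex is a cut vertex either.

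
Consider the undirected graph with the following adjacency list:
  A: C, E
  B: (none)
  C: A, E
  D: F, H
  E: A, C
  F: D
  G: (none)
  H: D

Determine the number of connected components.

4

G is isolated — a component by itself.
B is isolated — a component by itself.
Starting from A we can reach A, C, E. That is one component of size 3.
Starting from D we can reach D, F, H. That is one component of size 3.
Total: 4 components.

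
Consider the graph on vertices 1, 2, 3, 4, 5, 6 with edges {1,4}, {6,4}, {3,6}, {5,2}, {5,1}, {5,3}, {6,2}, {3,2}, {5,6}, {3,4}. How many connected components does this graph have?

Starting from 1 we can reach 1, 2, 3, 4, 5, 6. That is one component of size 6.
Total: 1 component.

1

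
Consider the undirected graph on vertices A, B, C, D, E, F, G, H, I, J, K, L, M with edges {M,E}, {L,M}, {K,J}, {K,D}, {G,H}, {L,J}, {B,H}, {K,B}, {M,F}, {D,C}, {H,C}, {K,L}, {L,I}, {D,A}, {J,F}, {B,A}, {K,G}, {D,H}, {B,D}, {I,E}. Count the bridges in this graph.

0

The edges on the cycle K-G-H-C-D-K are not bridges since each lies on that cycle.
Every edge lies on some cycle, so there are no bridges.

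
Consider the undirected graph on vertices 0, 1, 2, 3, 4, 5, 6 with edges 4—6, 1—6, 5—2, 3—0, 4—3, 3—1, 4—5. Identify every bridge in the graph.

The edges on the cycle 4-3-1-6-4 are not bridges since each lies on that cycle.
But removing 3—0 disconnects 3 from 0; removing 5—2 disconnects 5 from 2; removing 4—5 disconnects 4 from 5 — these are bridges.

0-3, 2-5, 4-5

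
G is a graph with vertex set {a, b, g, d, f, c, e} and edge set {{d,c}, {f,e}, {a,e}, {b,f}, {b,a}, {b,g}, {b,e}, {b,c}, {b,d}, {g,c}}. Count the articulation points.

1

Removing b increases the component count from 1 to 2, so b is a cut vertex.
By contrast removing f leaves 1 component; it is not a cut vertex. No other vertex is a cut vertex either.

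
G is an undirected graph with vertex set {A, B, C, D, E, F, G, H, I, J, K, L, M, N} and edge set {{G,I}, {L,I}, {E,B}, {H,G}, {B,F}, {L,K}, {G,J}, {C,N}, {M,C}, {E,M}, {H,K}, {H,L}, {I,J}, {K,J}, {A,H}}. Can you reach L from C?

No

The component containing C is {B, C, E, F, M, N}, and L is not in it.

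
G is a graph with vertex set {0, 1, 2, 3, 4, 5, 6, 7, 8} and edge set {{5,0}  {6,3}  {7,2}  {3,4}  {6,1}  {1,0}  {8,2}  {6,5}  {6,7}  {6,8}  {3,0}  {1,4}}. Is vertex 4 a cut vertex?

No

Deleting 4 leaves 1 component (was 1) (its neighbors 1, 3 remain connected to each other), so 4 is not a cut vertex.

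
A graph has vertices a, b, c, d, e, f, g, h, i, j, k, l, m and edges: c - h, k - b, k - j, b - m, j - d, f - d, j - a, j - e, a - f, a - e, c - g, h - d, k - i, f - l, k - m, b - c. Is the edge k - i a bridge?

Removing k - i leaves no path between k and i: the component count goes from 1 to 2. So it is a bridge.

Yes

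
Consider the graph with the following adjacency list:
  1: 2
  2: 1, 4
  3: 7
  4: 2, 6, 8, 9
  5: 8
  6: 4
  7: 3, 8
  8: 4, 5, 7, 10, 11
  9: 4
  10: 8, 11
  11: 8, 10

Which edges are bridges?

The edges on the cycle 10-11-8-10 are not bridges since each lies on that cycle.
But removing 8-4 disconnects 8 from 4; removing 9-4 disconnects 9 from 4; removing 4-2 disconnects 4 from 2; removing 4-6 disconnects 4 from 6 — these are bridges.
In total 8 edges are bridges.

1-2, 2-4, 3-7, 4-6, 4-8, 4-9, 5-8, 7-8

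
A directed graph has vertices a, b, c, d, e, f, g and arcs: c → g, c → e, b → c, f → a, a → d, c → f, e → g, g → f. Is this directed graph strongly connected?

There is no directed path from g to b, so the graph is not strongly connected.

No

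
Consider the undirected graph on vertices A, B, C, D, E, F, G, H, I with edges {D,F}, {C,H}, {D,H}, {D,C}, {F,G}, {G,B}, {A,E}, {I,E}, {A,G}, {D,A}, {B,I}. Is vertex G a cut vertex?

Deleting G leaves 1 component (was 1) (its neighbors A, B, F remain connected to each other), so G is not a cut vertex.

No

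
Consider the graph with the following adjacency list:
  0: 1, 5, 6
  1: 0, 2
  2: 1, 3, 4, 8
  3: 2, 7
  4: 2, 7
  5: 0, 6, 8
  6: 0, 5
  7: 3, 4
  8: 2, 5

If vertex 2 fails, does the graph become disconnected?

Deleting 2 raises the number of components from 1 to 2, so 2 is a cut vertex.

Yes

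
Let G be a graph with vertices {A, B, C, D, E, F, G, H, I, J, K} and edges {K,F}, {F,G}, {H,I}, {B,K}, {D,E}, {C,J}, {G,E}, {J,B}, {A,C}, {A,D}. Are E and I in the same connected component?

No

The component containing E is {A, B, C, D, E, F, G, J, K}, and I is not in it.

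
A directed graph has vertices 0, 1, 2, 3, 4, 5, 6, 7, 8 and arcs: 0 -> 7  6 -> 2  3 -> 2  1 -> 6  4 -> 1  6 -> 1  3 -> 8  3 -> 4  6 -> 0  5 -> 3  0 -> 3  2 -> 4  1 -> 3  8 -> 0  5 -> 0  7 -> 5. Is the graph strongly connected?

From 4 we can reach every vertex (0, 1, 2, 3, 4, 5, 6, 7, 8), and every vertex can reach 4 (0, 1, 2, 3, 4, 5, 6, 7, 8). So the whole graph is one strongly connected component.

Yes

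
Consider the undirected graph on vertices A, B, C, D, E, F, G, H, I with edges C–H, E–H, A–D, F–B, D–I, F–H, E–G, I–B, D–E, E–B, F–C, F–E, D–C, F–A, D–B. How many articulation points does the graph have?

1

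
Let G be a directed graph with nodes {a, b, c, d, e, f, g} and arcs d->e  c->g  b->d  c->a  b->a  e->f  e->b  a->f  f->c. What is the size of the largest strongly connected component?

{b, d, e} are all mutually reachable — one SCC of size 3.
{a, c, f} are all mutually reachable — one SCC of size 3.
{g} is an SCC by itself.
The largest has 3 vertices.

3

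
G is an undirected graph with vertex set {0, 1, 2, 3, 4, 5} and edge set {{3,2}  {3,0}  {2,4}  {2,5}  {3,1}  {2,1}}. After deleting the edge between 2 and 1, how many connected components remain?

1

2 and 1 are still connected via 2-3-1, so the component count stays at 1.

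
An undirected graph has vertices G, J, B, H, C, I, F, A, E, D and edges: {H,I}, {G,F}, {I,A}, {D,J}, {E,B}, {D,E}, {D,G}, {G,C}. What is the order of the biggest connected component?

Starting from A we can reach A, H, I. That is one component of size 3.
Starting from B we can reach B, C, D, E, F, G, J. That is one component of size 7.
The largest has 7 vertices.

7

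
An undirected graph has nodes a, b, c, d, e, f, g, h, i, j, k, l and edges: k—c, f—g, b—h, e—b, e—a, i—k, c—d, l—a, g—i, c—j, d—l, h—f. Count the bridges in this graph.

1

The edges on the cycle e-b-h-f-g-i-k-c-d-l-a-e are not bridges since each lies on that cycle.
But removing j—c disconnects j from c — this is a bridge.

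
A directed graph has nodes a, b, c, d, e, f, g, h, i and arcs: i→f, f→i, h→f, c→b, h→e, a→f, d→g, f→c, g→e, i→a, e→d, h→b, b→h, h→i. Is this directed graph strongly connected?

There is no directed path from g to h, so the graph is not strongly connected.

No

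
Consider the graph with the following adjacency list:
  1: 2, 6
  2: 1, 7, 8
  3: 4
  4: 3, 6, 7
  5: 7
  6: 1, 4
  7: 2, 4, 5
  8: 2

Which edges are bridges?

2-8, 3-4, 5-7

The edges on the cycle 6-4-7-2-1-6 are not bridges since each lies on that cycle.
But removing 7-5 disconnects 7 from 5; removing 2-8 disconnects 2 from 8; removing 4-3 disconnects 4 from 3 — these are bridges.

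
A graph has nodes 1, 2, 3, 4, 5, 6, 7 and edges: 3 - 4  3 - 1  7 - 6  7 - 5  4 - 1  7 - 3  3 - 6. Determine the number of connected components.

2

2 is isolated — a component by itself.
Starting from 1 we can reach 1, 3, 4, 5, 6, 7. That is one component of size 6.
Total: 2 components.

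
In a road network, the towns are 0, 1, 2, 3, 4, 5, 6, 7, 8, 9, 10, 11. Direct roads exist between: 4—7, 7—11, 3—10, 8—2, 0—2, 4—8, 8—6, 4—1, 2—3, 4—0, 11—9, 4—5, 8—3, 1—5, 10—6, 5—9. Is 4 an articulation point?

Yes

Deleting 4 raises the number of components from 1 to 2, so 4 is a cut vertex.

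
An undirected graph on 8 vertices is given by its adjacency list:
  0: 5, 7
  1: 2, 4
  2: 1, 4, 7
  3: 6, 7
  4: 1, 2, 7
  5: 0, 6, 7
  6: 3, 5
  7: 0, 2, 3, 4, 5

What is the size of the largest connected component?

Starting from 0 we can reach 0, 1, 2, 3, 4, 5, 6, 7. That is one component of size 8.
The largest has 8 vertices.

8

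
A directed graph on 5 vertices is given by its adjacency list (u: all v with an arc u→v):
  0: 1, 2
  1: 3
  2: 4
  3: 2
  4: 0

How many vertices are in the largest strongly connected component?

5

{0, 1, 2, 3, 4} are all mutually reachable — one SCC of size 5.
The largest has 5 vertices.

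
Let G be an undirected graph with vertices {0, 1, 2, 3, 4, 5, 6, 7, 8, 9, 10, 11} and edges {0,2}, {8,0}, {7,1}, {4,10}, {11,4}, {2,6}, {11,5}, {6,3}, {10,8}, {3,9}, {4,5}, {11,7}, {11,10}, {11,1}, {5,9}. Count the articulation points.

Removing 11 increases the component count from 1 to 2, so 11 is a cut vertex.
By contrast removing 1 leaves 1 component; it is not a cut vertex. No other vertex is a cut vertex either.

1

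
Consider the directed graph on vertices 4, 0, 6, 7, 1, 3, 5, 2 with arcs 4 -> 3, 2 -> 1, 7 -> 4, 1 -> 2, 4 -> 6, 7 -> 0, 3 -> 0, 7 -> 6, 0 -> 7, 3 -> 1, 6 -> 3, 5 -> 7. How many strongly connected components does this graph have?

{0, 3, 4, 6, 7} are all mutually reachable — one SCC of size 5.
{1, 2} are all mutually reachable — one SCC of size 2.
{5} is an SCC by itself.
That gives 3 strongly connected components.

3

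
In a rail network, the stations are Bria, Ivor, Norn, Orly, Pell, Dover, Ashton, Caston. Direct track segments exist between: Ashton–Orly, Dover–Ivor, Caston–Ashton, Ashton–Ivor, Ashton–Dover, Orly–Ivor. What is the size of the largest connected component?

Bria is isolated — a component by itself.
Pell is isolated — a component by itself.
Norn is isolated — a component by itself.
Starting from Ivor we can reach Ivor, Orly, Dover, Ashton, Caston. That is one component of size 5.
The largest has 5 vertices.

5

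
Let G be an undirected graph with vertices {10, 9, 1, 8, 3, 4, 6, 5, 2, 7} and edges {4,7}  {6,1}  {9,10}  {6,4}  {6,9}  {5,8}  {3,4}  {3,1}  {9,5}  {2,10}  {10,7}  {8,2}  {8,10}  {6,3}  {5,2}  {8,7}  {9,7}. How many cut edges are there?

0

The edges on the cycle 6-3-1-6 are not bridges since each lies on that cycle.
Every edge lies on some cycle, so there are no bridges.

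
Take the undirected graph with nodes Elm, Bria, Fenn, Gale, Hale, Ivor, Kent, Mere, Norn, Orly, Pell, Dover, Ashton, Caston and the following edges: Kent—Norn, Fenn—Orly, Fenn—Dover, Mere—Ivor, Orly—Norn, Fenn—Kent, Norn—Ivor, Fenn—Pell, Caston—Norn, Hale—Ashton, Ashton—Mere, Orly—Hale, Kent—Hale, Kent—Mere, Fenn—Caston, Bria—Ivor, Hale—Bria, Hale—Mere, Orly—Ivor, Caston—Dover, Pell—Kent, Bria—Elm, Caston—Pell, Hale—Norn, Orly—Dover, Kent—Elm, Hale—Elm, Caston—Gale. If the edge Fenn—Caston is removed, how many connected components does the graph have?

1

Fenn and Caston are still connected via Fenn-Pell-Caston, so the component count stays at 1.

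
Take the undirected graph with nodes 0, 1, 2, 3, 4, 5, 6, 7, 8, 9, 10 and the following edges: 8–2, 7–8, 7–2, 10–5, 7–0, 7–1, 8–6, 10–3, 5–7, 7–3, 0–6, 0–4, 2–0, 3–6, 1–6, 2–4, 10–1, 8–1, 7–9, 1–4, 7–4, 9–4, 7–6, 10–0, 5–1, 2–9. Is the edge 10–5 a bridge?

After removing 10–5, the path 10-1-5 still connects them, so the edge is not a bridge.

No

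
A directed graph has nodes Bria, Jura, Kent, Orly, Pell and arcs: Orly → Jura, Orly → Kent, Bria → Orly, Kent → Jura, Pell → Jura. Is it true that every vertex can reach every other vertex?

There is no directed path from Orly to Bria, so the graph is not strongly connected.

No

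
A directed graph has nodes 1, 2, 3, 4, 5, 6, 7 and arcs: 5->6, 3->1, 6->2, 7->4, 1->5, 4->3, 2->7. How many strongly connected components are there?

1

{1, 2, 3, 4, 5, 6, 7} are all mutually reachable — one SCC of size 7.
That gives 1 strongly connected component.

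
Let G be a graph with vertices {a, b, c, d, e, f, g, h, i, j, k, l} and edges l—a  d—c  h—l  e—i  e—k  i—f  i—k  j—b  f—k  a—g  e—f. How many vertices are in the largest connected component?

Starting from b we can reach b, j. That is one component of size 2.
Starting from c we can reach c, d. That is one component of size 2.
Starting from e we can reach e, f, i, k. That is one component of size 4.
Starting from a we can reach a, g, h, l. That is one component of size 4.
The largest has 4 vertices.

4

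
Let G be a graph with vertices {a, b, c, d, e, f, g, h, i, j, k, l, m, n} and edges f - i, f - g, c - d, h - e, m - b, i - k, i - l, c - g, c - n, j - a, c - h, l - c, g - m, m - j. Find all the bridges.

The edges on the cycle f-i-l-c-g-f are not bridges since each lies on that cycle.
But removing j - m disconnects j from m; removing g - m disconnects g from m; removing i - k disconnects i from k; removing n - c disconnects n from c — these are bridges.
In total 9 edges are bridges.

a-j, b-m, c-d, c-h, c-n, e-h, g-m, i-k, j-m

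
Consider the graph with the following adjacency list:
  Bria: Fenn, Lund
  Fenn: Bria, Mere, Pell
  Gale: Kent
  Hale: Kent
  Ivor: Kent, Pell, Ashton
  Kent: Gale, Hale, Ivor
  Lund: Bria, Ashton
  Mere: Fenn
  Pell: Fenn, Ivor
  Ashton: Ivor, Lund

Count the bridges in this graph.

The edges on the cycle Lund-Bria-Fenn-Pell-Ivor-Ashton-Lund are not bridges since each lies on that cycle.
But removing Kent-Gale disconnects Kent from Gale; removing Hale-Kent disconnects Hale from Kent; removing Ivor-Kent disconnects Ivor from Kent; removing Mere-Fenn disconnects Mere from Fenn — these are bridges.
That makes 4 bridges.

4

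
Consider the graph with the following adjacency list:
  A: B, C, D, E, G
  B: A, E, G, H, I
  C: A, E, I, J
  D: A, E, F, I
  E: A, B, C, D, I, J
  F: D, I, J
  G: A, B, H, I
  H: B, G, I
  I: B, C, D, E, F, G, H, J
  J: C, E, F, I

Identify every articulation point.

none

Removing I, for instance, still leaves 1 component. No single vertex removal increases the component count — the graph has no articulation points.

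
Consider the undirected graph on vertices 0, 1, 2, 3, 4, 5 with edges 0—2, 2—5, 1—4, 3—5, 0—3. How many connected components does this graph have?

Starting from 1 we can reach 1, 4. That is one component of size 2.
Starting from 0 we can reach 0, 2, 3, 5. That is one component of size 4.
Total: 2 components.

2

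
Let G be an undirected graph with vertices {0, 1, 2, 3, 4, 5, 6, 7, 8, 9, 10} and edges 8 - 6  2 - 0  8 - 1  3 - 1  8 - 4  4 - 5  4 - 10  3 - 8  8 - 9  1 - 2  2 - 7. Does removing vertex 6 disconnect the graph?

Deleting 6 leaves 1 component (was 1), so 6 is not a cut vertex.

No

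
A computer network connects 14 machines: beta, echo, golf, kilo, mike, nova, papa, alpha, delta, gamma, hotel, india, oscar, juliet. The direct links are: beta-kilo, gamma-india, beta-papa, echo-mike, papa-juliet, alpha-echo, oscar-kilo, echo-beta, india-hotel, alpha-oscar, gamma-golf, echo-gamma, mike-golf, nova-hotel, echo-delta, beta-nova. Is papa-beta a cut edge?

Yes

Removing papa-beta leaves no path between papa and beta: the component count goes from 1 to 2. So it is a bridge.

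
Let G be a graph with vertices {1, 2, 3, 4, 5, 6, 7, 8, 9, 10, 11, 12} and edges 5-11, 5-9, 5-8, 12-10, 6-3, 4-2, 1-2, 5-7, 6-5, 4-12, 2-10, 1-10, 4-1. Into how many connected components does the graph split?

Starting from 1 we can reach 1, 2, 4, 10, 12. That is one component of size 5.
Starting from 3 we can reach 3, 5, 6, 7, 8, 9, 11. That is one component of size 7.
Total: 2 components.

2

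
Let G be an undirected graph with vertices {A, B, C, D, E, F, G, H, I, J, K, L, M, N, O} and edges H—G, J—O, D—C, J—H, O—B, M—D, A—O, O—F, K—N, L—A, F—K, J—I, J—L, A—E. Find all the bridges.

A-E, B-O, C-D, D-M, F-K, F-O, G-H, H-J, I-J, K-N

The edges on the cycle J-L-A-O-J are not bridges since each lies on that cycle.
But removing F—O disconnects F from O; removing A—E disconnects A from E; removing O—B disconnects O from B; removing K—N disconnects K from N — these are bridges.
In total 10 edges are bridges.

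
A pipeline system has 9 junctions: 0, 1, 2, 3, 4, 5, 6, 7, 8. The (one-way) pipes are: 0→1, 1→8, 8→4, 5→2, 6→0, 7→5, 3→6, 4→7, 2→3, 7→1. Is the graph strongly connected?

From 8 we can reach every vertex (0, 1, 2, 3, 4, 5, 6, 7, 8), and every vertex can reach 8 (0, 1, 2, 3, 4, 5, 6, 7, 8). So the whole graph is one strongly connected component.

Yes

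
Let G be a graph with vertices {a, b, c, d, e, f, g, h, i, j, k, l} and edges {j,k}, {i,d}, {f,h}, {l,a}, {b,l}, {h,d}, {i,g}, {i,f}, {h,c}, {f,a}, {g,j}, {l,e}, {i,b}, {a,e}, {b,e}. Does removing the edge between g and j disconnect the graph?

Yes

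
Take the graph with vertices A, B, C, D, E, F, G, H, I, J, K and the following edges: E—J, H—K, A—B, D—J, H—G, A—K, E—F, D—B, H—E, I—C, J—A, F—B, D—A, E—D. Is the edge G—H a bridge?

Yes

Removing G—H leaves no path between G and H: the component count goes from 2 to 3. So it is a bridge.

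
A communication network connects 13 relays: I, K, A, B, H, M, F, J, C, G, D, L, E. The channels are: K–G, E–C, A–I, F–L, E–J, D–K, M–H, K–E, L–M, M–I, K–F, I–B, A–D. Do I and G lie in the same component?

Yes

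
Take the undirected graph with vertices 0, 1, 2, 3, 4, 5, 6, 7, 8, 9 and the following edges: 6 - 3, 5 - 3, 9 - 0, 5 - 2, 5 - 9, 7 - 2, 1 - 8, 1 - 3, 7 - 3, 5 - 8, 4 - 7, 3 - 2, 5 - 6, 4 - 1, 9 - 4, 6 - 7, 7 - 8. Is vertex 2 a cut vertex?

Deleting 2 leaves 1 component (was 1) (its neighbors 3, 5, 7 remain connected to each other), so 2 is not a cut vertex.

No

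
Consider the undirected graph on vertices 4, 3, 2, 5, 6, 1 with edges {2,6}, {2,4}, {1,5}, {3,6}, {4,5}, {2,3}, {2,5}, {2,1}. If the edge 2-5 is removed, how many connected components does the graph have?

2 and 5 are still connected via 2-1-5, so the component count stays at 1.

1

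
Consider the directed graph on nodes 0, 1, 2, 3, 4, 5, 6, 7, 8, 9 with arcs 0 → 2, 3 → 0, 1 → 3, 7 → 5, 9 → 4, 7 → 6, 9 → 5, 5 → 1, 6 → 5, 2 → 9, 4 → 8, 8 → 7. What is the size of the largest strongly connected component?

{0, 1, 2, 3, 4, 5, 6, 7, 8, 9} are all mutually reachable — one SCC of size 10.
The largest has 10 vertices.

10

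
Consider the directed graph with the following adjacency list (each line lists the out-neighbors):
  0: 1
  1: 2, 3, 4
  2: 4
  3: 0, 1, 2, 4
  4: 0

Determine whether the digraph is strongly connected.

From 2 we can reach every vertex (0, 1, 2, 3, 4), and every vertex can reach 2 (0, 1, 2, 3, 4). So the whole graph is one strongly connected component.

Yes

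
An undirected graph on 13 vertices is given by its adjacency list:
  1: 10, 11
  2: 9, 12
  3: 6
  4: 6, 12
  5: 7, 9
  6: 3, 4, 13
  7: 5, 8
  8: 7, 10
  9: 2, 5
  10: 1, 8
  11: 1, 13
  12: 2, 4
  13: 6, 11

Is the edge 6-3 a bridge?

Yes

Removing 6-3 leaves no path between 6 and 3: the component count goes from 1 to 2. So it is a bridge.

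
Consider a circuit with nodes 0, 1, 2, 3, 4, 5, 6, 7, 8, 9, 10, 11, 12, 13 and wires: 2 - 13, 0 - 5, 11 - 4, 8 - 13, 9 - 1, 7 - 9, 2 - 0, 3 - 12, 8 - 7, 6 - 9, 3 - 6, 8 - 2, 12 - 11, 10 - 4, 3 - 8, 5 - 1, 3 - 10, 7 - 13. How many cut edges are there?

0

The edges on the cycle 8-7-13-8 are not bridges since each lies on that cycle.
Every edge lies on some cycle, so there are no bridges.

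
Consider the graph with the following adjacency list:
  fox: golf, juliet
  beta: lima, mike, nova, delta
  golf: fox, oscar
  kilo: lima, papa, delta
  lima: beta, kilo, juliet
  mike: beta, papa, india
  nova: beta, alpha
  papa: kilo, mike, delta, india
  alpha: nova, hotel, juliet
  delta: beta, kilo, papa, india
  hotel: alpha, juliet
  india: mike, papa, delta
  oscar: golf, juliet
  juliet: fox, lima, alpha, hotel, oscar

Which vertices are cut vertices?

juliet

Removing juliet increases the component count from 1 to 2, so juliet is a cut vertex.
By contrast removing fox leaves 1 component; it is not a cut vertex. No other vertex is a cut vertex either.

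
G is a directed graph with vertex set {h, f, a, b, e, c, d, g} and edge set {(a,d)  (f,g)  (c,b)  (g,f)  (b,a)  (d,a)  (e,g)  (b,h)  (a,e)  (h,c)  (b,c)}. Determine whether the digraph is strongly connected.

There is no directed path from d to h, so the graph is not strongly connected.

No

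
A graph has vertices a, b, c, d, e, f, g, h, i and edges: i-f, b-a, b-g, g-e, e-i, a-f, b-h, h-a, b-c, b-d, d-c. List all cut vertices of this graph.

b

Removing b increases the component count from 1 to 2, so b is a cut vertex.
By contrast removing c leaves 1 component; it is not a cut vertex. No other vertex is a cut vertex either.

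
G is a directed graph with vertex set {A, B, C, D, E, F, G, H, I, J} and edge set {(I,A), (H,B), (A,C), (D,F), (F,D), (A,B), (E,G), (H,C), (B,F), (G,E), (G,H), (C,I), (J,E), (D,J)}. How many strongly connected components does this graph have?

1

{A, B, C, D, E, F, G, H, I, J} are all mutually reachable — one SCC of size 10.
That gives 1 strongly connected component.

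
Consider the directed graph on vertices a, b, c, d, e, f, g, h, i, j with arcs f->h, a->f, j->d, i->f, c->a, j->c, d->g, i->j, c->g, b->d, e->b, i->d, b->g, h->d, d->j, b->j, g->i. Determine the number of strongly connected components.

3

{a, c, d, f, g, h, i, j} are all mutually reachable — one SCC of size 8.
{e} is an SCC by itself.
{b} is an SCC by itself.
That gives 3 strongly connected components.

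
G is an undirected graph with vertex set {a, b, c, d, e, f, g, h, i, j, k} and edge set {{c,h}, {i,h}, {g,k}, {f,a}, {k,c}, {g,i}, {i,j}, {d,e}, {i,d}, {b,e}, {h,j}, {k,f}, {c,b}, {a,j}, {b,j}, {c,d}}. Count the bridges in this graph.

The edges on the cycle g-k-c-b-e-d-i-g are not bridges since each lies on that cycle.
Every edge lies on some cycle, so there are no bridges.

0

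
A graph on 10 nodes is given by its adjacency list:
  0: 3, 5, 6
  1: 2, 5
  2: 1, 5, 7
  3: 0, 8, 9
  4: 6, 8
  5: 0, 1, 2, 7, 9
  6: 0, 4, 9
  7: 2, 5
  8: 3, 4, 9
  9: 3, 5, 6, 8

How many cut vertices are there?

Removing 5 increases the component count from 1 to 2, so 5 is a cut vertex.
By contrast removing 0 leaves 1 component; it is not a cut vertex. No other vertex is a cut vertex either.

1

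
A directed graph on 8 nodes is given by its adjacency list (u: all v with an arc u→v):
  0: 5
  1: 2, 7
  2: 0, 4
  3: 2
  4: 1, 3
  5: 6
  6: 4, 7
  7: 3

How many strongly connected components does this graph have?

1

{0, 1, 2, 3, 4, 5, 6, 7} are all mutually reachable — one SCC of size 8.
That gives 1 strongly connected component.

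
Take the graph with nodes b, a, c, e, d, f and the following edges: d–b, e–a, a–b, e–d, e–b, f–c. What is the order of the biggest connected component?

Starting from c we can reach c, f. That is one component of size 2.
Starting from a we can reach a, b, d, e. That is one component of size 4.
The largest has 4 vertices.

4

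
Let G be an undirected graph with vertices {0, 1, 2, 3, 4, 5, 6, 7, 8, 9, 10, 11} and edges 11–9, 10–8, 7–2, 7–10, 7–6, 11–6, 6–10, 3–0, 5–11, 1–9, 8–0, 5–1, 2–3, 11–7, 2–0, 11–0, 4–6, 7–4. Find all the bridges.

none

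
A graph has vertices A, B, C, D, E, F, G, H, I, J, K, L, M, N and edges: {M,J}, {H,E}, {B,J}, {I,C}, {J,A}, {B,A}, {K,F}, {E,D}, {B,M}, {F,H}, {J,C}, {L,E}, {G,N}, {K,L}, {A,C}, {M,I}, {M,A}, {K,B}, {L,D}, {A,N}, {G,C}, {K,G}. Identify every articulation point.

K

Removing K increases the component count from 1 to 2, so K is a cut vertex.
By contrast removing C leaves 1 component; it is not a cut vertex. No other vertex is a cut vertex either.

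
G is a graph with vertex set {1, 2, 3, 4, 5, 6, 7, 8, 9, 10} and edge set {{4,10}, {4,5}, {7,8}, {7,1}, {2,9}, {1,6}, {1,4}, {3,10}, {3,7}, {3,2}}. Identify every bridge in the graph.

The edges on the cycle 3-7-1-4-10-3 are not bridges since each lies on that cycle.
But removing 5—4 disconnects 5 from 4; removing 1—6 disconnects 1 from 6; removing 7—8 disconnects 7 from 8; removing 9—2 disconnects 9 from 2 — these are bridges.
In total 5 edges are bridges.

1-6, 2-3, 2-9, 4-5, 7-8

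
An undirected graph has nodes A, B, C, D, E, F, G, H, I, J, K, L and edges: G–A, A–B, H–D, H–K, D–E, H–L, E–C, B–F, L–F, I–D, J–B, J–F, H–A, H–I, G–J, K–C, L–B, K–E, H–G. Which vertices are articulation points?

H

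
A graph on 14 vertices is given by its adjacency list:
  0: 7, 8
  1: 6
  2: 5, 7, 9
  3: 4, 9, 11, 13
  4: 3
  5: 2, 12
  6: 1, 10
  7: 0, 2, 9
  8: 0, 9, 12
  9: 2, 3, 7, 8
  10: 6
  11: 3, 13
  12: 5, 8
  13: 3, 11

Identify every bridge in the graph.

The edges on the cycle 3-11-13-3 are not bridges since each lies on that cycle.
But removing 3-4 disconnects 3 from 4; removing 6-1 disconnects 6 from 1; removing 9-3 disconnects 9 from 3; removing 10-6 disconnects 10 from 6 — these are bridges.

1-6, 10-6, 3-4, 3-9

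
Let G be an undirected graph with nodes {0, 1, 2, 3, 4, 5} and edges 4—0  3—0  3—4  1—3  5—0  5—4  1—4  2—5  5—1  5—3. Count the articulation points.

1

Removing 5 increases the component count from 1 to 2, so 5 is a cut vertex.
By contrast removing 1 leaves 1 component; it is not a cut vertex. No other vertex is a cut vertex either.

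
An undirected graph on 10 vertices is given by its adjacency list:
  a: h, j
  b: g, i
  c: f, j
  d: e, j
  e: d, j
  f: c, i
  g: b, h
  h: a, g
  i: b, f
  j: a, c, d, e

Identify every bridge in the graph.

none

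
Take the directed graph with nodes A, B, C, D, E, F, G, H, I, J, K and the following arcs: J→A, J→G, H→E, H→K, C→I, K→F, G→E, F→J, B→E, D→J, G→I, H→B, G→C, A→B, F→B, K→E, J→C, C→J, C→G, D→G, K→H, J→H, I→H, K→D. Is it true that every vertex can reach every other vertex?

No

There is no directed path from A to I, so the graph is not strongly connected.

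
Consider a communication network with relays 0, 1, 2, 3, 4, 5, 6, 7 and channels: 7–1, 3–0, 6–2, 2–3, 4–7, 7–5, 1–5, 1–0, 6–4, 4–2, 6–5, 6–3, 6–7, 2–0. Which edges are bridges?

The edges on the cycle 6-4-7-6 are not bridges since each lies on that cycle.
Every edge lies on some cycle, so there are no bridges.

none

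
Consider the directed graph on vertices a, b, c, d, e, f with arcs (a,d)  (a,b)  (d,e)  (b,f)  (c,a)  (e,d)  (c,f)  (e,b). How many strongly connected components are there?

5

{d, e} are all mutually reachable — one SCC of size 2.
{a} is an SCC by itself.
{f} is an SCC by itself.
{c} is an SCC by itself.
{b} is an SCC by itself.
That gives 5 strongly connected components.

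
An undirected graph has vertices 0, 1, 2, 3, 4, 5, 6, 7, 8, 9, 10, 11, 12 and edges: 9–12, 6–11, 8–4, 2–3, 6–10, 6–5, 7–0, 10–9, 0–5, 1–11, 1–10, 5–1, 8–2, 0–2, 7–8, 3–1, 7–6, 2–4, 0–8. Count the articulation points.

2

Removing 9 increases the component count from 1 to 2, so 9 is a cut vertex.
Removing 10 increases the component count from 1 to 2, so 10 is a cut vertex.
By contrast removing 2 leaves 1 component; it is not a cut vertex. No other vertex is a cut vertex either.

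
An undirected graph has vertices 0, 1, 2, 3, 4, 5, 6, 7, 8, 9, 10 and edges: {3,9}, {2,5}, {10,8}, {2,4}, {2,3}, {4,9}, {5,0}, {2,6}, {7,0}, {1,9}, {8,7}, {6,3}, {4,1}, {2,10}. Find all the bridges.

The edges on the cycle 2-10-8-7-0-5-2 are not bridges since each lies on that cycle.
Every edge lies on some cycle, so there are no bridges.

none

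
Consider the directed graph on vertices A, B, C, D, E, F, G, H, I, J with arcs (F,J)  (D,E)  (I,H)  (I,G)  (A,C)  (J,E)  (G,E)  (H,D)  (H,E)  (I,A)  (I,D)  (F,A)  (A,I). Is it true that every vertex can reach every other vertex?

No

There is no directed path from H to C, so the graph is not strongly connected.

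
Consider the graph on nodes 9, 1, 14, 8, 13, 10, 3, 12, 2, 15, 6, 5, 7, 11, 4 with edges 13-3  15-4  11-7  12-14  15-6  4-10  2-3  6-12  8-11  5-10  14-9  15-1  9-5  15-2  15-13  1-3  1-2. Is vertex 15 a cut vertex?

Yes

Deleting 15 raises the number of components from 2 to 3, so 15 is a cut vertex.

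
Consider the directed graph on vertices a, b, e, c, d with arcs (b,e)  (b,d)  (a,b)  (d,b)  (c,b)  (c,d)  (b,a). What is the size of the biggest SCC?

3

{a, b, d} are all mutually reachable — one SCC of size 3.
{c} is an SCC by itself.
{e} is an SCC by itself.
The largest has 3 vertices.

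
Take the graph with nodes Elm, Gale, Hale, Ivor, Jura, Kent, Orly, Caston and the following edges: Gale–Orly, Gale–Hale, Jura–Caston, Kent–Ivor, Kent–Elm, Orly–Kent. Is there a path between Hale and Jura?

No

The component containing Hale is {Elm, Gale, Hale, Ivor, Kent, Orly}, and Jura is not in it.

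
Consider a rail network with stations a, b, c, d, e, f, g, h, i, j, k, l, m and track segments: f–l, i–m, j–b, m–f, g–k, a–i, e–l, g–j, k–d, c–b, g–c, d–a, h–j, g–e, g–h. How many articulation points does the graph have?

1

Removing g increases the component count from 1 to 2, so g is a cut vertex.
By contrast removing h leaves 1 component; it is not a cut vertex. No other vertex is a cut vertex either.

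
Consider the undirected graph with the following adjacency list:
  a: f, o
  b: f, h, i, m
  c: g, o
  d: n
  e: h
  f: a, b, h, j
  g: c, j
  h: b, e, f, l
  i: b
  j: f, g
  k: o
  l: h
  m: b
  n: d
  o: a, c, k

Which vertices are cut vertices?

Removing b increases the component count from 2 to 4, so b is a cut vertex.
Removing f increases the component count from 2 to 3, so f is a cut vertex.
Removing h increases the component count from 2 to 4, so h is a cut vertex.
Likewise o is a cut vertex.
By contrast removing n leaves 2 components; it is not a cut vertex. No other vertex is a cut vertex either.

b, f, h, o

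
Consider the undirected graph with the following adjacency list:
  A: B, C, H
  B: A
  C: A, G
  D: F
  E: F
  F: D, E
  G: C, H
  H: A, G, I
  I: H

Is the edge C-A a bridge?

No

After removing C-A, the path C-G-H-A still connects them, so the edge is not a bridge.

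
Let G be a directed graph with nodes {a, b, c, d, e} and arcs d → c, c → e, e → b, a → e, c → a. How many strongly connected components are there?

{c} is an SCC by itself.
{b} is an SCC by itself.
{e} is an SCC by itself.
{a} is an SCC by itself.
{d} is an SCC by itself.
That gives 5 strongly connected components.

5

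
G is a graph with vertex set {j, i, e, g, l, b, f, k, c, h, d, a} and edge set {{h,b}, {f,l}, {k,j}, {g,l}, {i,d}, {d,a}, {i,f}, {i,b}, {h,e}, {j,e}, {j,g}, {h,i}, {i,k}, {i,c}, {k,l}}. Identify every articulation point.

d, i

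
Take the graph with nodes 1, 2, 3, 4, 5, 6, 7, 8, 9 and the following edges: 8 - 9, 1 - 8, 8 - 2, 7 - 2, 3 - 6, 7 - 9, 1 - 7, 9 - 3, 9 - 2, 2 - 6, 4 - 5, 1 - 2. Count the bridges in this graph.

The edges on the cycle 8-9-3-6-2-8 are not bridges since each lies on that cycle.
But removing 5 - 4 disconnects 5 from 4 — this is a bridge.

1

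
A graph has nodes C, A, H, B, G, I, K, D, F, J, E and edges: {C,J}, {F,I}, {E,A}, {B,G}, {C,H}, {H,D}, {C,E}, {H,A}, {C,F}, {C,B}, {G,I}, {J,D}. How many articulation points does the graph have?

Removing C increases the component count from 2 to 3, so C is a cut vertex.
By contrast removing E leaves 2 components; it is not a cut vertex. No other vertex is a cut vertex either.

1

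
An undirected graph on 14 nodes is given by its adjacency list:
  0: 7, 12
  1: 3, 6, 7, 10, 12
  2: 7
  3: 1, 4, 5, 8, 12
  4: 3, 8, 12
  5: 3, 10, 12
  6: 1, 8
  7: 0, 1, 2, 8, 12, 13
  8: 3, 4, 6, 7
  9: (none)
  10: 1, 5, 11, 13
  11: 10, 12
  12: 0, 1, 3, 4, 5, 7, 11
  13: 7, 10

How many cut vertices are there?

1

Removing 7 increases the component count from 2 to 3, so 7 is a cut vertex.
By contrast removing 0 leaves 2 components; it is not a cut vertex. No other vertex is a cut vertex either.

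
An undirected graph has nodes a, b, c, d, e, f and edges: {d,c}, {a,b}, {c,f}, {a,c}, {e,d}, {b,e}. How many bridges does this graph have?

1

The edges on the cycle a-b-e-d-c-a are not bridges since each lies on that cycle.
But removing c - f disconnects c from f — this is a bridge.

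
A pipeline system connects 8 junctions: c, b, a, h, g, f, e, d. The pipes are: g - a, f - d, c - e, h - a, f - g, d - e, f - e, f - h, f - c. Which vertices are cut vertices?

Removing f increases the component count from 2 to 3, so f is a cut vertex.
By contrast removing g leaves 2 components; it is not a cut vertex. No other vertex is a cut vertex either.

f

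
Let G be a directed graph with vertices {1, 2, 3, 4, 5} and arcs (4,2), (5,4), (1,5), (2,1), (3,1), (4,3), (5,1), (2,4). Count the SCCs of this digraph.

1

{1, 2, 3, 4, 5} are all mutually reachable — one SCC of size 5.
That gives 1 strongly connected component.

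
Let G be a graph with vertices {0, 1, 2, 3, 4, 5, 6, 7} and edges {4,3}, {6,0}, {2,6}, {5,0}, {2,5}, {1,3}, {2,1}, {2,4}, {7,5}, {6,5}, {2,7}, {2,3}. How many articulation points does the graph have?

1

Removing 2 increases the component count from 1 to 2, so 2 is a cut vertex.
By contrast removing 6 leaves 1 component; it is not a cut vertex. No other vertex is a cut vertex either.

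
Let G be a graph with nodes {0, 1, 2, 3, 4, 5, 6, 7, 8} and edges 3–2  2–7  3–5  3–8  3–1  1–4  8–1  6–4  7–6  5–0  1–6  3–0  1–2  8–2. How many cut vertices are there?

Removing 3 increases the component count from 1 to 2, so 3 is a cut vertex.
By contrast removing 0 leaves 1 component; it is not a cut vertex. No other vertex is a cut vertex either.

1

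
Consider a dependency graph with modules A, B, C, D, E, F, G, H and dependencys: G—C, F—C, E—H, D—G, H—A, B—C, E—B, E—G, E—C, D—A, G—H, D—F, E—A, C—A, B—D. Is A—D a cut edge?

No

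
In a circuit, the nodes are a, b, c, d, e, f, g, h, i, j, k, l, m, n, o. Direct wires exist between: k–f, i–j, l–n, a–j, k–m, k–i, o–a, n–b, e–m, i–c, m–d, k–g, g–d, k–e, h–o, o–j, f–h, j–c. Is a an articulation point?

No

Deleting a leaves 2 components (was 2), so a is not a cut vertex.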